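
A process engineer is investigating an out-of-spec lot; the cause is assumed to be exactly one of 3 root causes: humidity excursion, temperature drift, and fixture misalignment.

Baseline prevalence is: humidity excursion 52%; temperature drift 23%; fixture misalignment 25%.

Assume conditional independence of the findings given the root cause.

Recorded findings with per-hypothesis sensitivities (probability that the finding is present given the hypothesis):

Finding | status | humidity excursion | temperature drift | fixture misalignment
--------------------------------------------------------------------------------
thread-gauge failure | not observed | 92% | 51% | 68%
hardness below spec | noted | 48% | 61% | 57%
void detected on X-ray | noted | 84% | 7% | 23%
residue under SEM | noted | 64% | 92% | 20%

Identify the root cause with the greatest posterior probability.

For each hypothesis, the unnormalized posterior weight is prior × product of the finding likelihoods (using 1 − P(present | H) for each absent finding):
  humidity excursion: 0.52 × (1 − 0.92) × 0.48 × 0.84 × 0.64 = 0.010735
  temperature drift: 0.23 × (1 − 0.51) × 0.61 × 0.07 × 0.92 = 0.0044273
  fixture misalignment: 0.25 × (1 − 0.68) × 0.57 × 0.23 × 0.20 = 0.0020976
Normalizing constant Z = 0.010735 + 0.0044273 + 0.0020976 = 0.01726.
P(humidity excursion | evidence) ≈ 0.010735 / 0.01726 ≈ 0.622
P(temperature drift | evidence) ≈ 0.0044273 / 0.01726 ≈ 0.257
P(fixture misalignment | evidence) ≈ 0.0020976 / 0.01726 ≈ 0.122
The largest is 0.622, so humidity excursion is most probable.

humidity excursion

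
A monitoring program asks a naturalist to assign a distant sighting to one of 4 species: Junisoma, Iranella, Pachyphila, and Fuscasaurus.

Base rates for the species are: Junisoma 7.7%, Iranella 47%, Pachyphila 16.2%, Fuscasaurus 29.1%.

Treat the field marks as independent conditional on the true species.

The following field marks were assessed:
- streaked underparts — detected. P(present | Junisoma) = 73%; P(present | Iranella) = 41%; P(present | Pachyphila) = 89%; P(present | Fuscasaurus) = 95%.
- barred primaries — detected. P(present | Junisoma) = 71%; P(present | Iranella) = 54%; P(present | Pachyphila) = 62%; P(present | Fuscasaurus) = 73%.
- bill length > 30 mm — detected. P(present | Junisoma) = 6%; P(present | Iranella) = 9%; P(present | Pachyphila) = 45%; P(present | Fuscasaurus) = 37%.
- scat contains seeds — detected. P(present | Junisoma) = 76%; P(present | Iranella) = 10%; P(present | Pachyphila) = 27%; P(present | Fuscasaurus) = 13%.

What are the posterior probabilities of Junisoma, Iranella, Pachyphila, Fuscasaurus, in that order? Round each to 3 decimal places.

For each hypothesis, the unnormalized posterior weight is prior × product of the field mark likelihoods:
  Junisoma: 0.077 × 0.73 × 0.71 × 0.06 × 0.76 = 0.0018199
  Iranella: 0.470 × 0.41 × 0.54 × 0.09 × 0.10 = 0.00093652
  Pachyphila: 0.162 × 0.89 × 0.62 × 0.45 × 0.27 = 0.010861
  Fuscasaurus: 0.291 × 0.95 × 0.73 × 0.37 × 0.13 = 0.009707
Normalizing constant Z = 0.0018199 + 0.00093652 + 0.010861 + 0.009707 = 0.023324.
P(Junisoma | evidence) = 0.0018199 / 0.023324 ≈ 0.078
P(Iranella | evidence) = 0.00093652 / 0.023324 ≈ 0.040
P(Pachyphila | evidence) = 0.010861 / 0.023324 ≈ 0.466
P(Fuscasaurus | evidence) = 0.009707 / 0.023324 ≈ 0.416

0.078, 0.040, 0.466, 0.416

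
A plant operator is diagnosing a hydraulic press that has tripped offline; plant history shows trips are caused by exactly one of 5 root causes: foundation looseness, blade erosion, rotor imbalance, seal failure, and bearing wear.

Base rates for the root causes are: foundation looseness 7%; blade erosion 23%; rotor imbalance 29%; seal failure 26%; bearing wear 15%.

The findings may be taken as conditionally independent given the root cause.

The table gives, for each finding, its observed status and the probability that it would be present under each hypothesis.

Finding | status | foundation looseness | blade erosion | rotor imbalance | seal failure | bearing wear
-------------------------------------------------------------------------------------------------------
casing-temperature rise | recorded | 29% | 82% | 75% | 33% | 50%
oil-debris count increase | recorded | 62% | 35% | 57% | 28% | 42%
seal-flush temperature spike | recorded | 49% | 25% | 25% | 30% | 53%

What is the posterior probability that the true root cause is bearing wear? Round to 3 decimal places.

0.215

Multiply each prior by the joint likelihood of the evidence pattern:
  foundation looseness: 0.07 × 0.29 × 0.62 × 0.49 = 0.0061671
  blade erosion: 0.23 × 0.82 × 0.35 × 0.25 = 0.016502
  rotor imbalance: 0.29 × 0.75 × 0.57 × 0.25 = 0.030994
  seal failure: 0.26 × 0.33 × 0.28 × 0.30 = 0.0072072
  bearing wear: 0.15 × 0.50 × 0.42 × 0.53 = 0.016695
The unnormalized weights sum to 0.077566.
P(bearing wear | evidence) = 0.016695 / 0.077566 ≈ 0.215.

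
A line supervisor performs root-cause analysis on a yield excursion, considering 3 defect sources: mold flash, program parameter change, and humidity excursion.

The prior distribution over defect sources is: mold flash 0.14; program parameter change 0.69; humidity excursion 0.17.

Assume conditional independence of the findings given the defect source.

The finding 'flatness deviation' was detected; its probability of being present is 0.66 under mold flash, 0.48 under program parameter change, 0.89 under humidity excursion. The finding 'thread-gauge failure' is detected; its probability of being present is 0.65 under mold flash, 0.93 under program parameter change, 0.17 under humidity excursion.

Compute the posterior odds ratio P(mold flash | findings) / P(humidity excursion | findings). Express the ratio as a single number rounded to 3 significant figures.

2.34

The normalizing constant cancels in an odds ratio, so compute prior × likelihood for the two hypotheses only:
  mold flash: 0.14 × 0.66 × 0.65 = 0.06006
  humidity excursion: 0.17 × 0.89 × 0.17 = 0.025721
Posterior odds = 0.06006 / 0.025721 ≈ 2.34.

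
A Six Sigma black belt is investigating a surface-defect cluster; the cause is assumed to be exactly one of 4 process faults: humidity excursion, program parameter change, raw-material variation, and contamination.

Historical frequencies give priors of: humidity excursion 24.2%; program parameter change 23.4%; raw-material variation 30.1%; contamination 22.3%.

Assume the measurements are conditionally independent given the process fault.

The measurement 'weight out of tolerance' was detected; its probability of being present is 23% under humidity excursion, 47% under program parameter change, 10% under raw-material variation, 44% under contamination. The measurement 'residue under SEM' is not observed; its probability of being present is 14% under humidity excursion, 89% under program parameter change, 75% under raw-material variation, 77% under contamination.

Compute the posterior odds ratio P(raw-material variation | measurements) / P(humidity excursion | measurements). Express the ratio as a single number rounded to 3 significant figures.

0.157

The normalizing constant cancels in an odds ratio, so compute prior × likelihood for the two hypotheses only (using 1 − P(present | H) for each absent measurement):
  raw-material variation: 0.301 × 0.10 × (1 − 0.75) = 0.007525
  humidity excursion: 0.242 × 0.23 × (1 − 0.14) = 0.047868
Odds(raw-material variation : humidity excursion) = 0.007525 / 0.047868 ≈ 0.157.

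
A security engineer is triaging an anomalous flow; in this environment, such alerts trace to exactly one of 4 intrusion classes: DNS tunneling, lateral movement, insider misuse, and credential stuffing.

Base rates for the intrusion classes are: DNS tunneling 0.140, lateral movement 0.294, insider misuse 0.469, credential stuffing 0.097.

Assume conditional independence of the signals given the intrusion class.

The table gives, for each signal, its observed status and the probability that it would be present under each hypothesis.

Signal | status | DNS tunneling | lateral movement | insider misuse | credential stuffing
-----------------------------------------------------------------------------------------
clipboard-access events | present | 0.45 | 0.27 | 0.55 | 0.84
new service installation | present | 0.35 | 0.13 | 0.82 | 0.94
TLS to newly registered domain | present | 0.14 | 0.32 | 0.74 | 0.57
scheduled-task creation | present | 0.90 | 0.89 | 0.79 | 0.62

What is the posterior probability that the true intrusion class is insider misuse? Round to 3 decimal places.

Multiply each prior by the joint likelihood of the signal pattern:
  DNS tunneling: 0.140 × 0.45 × 0.35 × 0.14 × 0.90 = 0.0027783
  lateral movement: 0.294 × 0.27 × 0.13 × 0.32 × 0.89 = 0.002939
  insider misuse: 0.469 × 0.55 × 0.82 × 0.74 × 0.79 = 0.12365
  credential stuffing: 0.097 × 0.84 × 0.94 × 0.57 × 0.62 = 0.027067
Marginal likelihood of the evidence = 0.15644.
P(insider misuse | evidence) = 0.12365 / 0.15644 ≈ 0.790.

0.790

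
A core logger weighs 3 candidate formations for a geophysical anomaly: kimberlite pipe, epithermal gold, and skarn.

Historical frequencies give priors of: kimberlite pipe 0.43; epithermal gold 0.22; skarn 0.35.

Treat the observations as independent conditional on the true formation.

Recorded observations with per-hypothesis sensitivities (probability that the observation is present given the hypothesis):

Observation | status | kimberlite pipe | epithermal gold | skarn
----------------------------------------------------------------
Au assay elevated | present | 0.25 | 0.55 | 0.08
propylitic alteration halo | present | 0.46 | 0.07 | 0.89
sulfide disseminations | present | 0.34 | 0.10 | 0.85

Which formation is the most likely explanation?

skarn

For each hypothesis, the unnormalized posterior weight is prior × product of the observation likelihoods:
  kimberlite pipe: 0.43 × 0.25 × 0.46 × 0.34 = 0.016813
  epithermal gold: 0.22 × 0.55 × 0.07 × 0.10 = 0.000847
  skarn: 0.35 × 0.08 × 0.89 × 0.85 = 0.021182
Marginal likelihood of the evidence = 0.038842.
P(kimberlite pipe | evidence) ≈ 0.016813 / 0.038842 ≈ 0.433
P(epithermal gold | evidence) ≈ 0.000847 / 0.038842 ≈ 0.022
P(skarn | evidence) ≈ 0.021182 / 0.038842 ≈ 0.545
The largest is 0.545, so skarn is most probable.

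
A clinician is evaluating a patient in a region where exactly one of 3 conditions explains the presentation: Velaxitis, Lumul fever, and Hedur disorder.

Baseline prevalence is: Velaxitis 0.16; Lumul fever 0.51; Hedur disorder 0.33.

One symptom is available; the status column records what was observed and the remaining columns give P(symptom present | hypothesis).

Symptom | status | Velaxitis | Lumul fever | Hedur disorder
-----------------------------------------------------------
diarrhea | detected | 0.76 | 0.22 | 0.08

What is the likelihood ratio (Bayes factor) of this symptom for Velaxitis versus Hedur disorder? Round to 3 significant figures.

9.50

The Bayes factor is the ratio of the two likelihoods.
  Velaxitis: 0.76
  Hedur disorder: 0.08
Bayes factor = 0.76 / 0.08 ≈ 9.50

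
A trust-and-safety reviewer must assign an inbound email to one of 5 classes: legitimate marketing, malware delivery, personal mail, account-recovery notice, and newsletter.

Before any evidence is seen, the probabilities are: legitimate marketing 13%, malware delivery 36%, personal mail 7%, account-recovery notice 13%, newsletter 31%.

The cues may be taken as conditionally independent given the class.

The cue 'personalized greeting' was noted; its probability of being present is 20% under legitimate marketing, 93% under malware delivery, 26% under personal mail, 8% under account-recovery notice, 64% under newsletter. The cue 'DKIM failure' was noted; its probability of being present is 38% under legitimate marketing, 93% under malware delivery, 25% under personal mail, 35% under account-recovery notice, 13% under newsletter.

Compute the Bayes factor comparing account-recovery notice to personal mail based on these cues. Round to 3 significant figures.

Take the product of per-cue likelihoods under each hypothesis, then divide.
  account-recovery notice: 0.08 × 0.35 = 0.028
  personal mail: 0.26 × 0.25 = 0.065
Bayes factor = 0.028 / 0.065 ≈ 0.431

0.431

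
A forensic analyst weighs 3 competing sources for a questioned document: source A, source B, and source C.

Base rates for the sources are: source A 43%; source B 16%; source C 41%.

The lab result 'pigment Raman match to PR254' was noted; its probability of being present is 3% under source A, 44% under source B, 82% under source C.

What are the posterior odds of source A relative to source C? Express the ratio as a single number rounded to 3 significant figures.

0.0384

Posterior odds equal prior odds times the likelihood ratio; only the two competing hypotheses matter.
  source A: 0.43 × 0.03 = 0.0129
  source C: 0.41 × 0.82 = 0.3362
Posterior odds = 0.0129 / 0.3362 ≈ 0.0384.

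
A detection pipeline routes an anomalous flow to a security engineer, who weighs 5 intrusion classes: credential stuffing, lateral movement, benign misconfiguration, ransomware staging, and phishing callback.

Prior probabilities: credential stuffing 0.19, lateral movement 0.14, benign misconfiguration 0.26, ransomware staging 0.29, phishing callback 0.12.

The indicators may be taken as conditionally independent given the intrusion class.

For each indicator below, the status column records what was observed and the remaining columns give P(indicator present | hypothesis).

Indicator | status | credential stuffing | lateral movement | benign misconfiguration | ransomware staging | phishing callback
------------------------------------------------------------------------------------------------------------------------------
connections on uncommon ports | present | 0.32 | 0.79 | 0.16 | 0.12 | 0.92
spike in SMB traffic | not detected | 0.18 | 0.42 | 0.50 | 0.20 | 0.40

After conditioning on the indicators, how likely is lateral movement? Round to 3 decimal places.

For each hypothesis, the unnormalized posterior weight is prior × product of the indicator likelihoods (using 1 − P(present | H) for each absent indicator):
  credential stuffing: 0.19 × 0.32 × (1 − 0.18) = 0.049856
  lateral movement: 0.14 × 0.79 × (1 − 0.42) = 0.064148
  benign misconfiguration: 0.26 × 0.16 × (1 − 0.50) = 0.0208
  ransomware staging: 0.29 × 0.12 × (1 − 0.20) = 0.02784
  phishing callback: 0.12 × 0.92 × (1 − 0.40) = 0.06624
Normalizing constant Z = 0.049856 + 0.064148 + 0.0208 + 0.02784 + 0.06624 = 0.22888.
P(lateral movement | evidence) = 0.064148 / 0.22888 ≈ 0.280.

0.280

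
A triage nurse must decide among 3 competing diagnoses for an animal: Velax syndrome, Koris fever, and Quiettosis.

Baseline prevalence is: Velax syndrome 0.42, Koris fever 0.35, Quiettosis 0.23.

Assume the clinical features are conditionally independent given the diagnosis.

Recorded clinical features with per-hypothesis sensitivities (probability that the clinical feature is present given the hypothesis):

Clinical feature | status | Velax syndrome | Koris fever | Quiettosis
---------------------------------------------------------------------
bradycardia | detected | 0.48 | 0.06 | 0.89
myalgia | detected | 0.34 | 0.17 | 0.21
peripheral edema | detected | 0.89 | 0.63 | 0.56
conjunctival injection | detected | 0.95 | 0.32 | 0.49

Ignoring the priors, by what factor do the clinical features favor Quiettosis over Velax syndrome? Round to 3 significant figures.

0.372

Take the product of per-clinical feature likelihoods under each hypothesis, then divide.
  Quiettosis: 0.89 × 0.21 × 0.56 × 0.49 = 0.051285
  Velax syndrome: 0.48 × 0.34 × 0.89 × 0.95 = 0.13799
Bayes factor = 0.051285 / 0.13799 ≈ 0.372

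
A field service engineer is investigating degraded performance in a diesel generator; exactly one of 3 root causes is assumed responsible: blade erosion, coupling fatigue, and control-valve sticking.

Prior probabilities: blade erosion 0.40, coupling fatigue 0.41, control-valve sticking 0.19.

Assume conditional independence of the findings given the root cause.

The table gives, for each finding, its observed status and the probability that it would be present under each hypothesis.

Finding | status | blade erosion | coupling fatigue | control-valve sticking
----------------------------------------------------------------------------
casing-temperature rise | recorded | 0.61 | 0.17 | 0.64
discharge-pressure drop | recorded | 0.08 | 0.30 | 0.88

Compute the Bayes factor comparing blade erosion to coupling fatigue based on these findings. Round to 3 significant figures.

0.957

Joint likelihood of the evidence pattern under each hypothesis:
  blade erosion: 0.61 × 0.08 = 0.0488
  coupling fatigue: 0.17 × 0.30 = 0.051
Bayes factor = 0.0488 / 0.051 ≈ 0.957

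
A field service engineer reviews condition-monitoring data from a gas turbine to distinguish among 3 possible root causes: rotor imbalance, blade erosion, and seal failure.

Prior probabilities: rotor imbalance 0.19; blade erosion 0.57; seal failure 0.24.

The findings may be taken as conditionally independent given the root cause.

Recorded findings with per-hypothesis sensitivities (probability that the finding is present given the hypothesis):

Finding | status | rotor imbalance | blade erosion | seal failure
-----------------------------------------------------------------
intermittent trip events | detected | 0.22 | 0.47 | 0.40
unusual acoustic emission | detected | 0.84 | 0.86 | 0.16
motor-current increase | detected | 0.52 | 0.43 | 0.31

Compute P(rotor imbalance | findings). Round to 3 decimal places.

0.150

Multiply each prior by the joint likelihood of the evidence pattern:
  rotor imbalance: 0.19 × 0.22 × 0.84 × 0.52 = 0.018258
  blade erosion: 0.57 × 0.47 × 0.86 × 0.43 = 0.099069
  seal failure: 0.24 × 0.40 × 0.16 × 0.31 = 0.0047616
Normalizing constant Z = 0.018258 + 0.099069 + 0.0047616 = 0.12209.
P(rotor imbalance | evidence) = 0.018258 / 0.12209 ≈ 0.150.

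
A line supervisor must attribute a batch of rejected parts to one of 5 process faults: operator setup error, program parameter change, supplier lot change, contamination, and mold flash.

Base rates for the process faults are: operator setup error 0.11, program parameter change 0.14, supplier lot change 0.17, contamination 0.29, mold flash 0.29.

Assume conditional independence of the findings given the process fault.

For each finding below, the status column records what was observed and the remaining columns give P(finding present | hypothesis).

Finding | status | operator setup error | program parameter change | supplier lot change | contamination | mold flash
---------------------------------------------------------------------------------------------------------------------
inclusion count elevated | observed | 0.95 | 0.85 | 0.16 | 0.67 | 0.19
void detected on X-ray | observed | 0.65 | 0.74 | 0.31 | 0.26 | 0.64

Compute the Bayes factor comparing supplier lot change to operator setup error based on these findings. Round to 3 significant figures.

0.0803

Take the product of per-finding likelihoods under each hypothesis, then divide.
  supplier lot change: 0.16 × 0.31 = 0.0496
  operator setup error: 0.95 × 0.65 = 0.6175
Bayes factor = 0.0496 / 0.6175 ≈ 0.0803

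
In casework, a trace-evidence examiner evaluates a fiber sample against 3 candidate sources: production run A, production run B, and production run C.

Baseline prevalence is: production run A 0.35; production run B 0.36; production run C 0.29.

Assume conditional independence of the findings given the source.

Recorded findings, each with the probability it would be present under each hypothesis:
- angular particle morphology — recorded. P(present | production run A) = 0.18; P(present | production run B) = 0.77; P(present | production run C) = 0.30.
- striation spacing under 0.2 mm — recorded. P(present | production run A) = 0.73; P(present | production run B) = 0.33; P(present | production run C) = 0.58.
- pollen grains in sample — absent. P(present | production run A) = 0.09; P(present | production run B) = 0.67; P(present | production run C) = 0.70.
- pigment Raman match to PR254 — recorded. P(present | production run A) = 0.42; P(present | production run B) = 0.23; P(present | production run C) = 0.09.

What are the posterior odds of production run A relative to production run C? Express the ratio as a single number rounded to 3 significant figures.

12.9

The normalizing constant cancels in an odds ratio, so compute prior × likelihood for the two hypotheses only (using 1 − P(present | H) for each absent finding):
  production run A: 0.35 × 0.18 × 0.73 × (1 − 0.09) × 0.42 = 0.017577
  production run C: 0.29 × 0.30 × 0.58 × (1 − 0.70) × 0.09 = 0.0013624
Posterior odds = 0.017577 / 0.0013624 ≈ 12.9.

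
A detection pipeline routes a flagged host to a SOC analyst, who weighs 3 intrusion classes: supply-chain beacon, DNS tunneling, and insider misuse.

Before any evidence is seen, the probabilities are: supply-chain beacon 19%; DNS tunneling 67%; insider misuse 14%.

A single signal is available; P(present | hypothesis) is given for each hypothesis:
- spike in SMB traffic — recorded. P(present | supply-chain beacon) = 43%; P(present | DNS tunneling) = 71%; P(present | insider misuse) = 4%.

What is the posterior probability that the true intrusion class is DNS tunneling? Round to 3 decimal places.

Multiply each prior by the likelihood of the signal:
  supply-chain beacon: 0.19 × 0.43 = 0.0817
  DNS tunneling: 0.67 × 0.71 = 0.4757
  insider misuse: 0.14 × 0.04 = 0.0056
Normalizing constant Z = 0.0817 + 0.4757 + 0.0056 = 0.563.
P(DNS tunneling | evidence) = 0.4757 / 0.563 ≈ 0.845.

0.845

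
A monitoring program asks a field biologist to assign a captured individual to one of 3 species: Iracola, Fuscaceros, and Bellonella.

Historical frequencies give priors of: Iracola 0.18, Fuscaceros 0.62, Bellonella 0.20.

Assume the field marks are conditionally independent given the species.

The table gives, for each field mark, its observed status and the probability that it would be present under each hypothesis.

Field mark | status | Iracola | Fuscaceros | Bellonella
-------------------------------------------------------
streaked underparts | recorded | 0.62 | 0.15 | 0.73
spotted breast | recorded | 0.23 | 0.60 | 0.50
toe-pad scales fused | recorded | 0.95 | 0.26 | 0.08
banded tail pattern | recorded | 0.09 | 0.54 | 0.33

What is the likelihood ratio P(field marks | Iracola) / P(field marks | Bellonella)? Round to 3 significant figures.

1.27

Take the product of per-field mark likelihoods under each hypothesis, then divide.
  Iracola: 0.62 × 0.23 × 0.95 × 0.09 = 0.012192
  Bellonella: 0.73 × 0.50 × 0.08 × 0.33 = 0.009636
Bayes factor = 0.012192 / 0.009636 ≈ 1.27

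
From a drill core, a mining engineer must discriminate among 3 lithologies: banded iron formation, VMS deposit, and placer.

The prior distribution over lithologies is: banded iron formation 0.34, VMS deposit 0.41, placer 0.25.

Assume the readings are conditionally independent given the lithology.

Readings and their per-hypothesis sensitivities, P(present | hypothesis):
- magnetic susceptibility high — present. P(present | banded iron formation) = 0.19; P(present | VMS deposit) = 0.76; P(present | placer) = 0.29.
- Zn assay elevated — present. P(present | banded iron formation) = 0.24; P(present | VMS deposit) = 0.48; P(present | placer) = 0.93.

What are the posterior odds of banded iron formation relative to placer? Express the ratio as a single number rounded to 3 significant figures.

Unnormalized posterior weight (prior times the reading likelihoods) for each of the two hypotheses:
  banded iron formation: 0.34 × 0.19 × 0.24 = 0.015504
  placer: 0.25 × 0.29 × 0.93 = 0.067425
Odds(banded iron formation : placer) = 0.015504 / 0.067425 ≈ 0.230.

0.230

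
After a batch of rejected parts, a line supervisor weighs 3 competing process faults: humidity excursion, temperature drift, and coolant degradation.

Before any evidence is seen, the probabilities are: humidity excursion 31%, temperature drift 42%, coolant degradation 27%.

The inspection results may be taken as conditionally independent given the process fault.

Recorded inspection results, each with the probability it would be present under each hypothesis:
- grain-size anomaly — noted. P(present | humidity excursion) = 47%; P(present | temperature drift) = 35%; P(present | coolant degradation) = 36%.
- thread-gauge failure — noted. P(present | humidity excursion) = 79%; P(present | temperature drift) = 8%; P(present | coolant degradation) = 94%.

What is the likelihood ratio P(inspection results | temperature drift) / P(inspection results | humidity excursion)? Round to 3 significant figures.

Take the product of per-inspection result likelihoods under each hypothesis, then divide.
  temperature drift: 0.35 × 0.08 = 0.028
  humidity excursion: 0.47 × 0.79 = 0.3713
Bayes factor = 0.028 / 0.3713 ≈ 0.0754

0.0754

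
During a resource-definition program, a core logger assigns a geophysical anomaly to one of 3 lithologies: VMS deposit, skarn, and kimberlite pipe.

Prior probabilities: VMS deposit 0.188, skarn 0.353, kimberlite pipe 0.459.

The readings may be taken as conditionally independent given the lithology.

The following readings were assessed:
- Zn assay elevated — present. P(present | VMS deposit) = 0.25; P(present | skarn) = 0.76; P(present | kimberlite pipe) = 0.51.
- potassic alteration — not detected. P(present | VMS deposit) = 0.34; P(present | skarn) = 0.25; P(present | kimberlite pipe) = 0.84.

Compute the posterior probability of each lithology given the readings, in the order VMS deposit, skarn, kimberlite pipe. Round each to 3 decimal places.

By Bayes' rule with conditional independence, the unnormalized weight for each hypothesis is prior × ∏ likelihoods (using 1 − P(present | H) for each absent reading):
  VMS deposit: 0.188 × 0.25 × (1 − 0.34) = 0.03102
  skarn: 0.353 × 0.76 × (1 − 0.25) = 0.20121
  kimberlite pipe: 0.459 × 0.51 × (1 − 0.84) = 0.037454
The unnormalized weights sum to 0.26968.
P(VMS deposit | evidence) = 0.03102 / 0.26968 ≈ 0.115
P(skarn | evidence) = 0.20121 / 0.26968 ≈ 0.746
P(kimberlite pipe | evidence) = 0.037454 / 0.26968 ≈ 0.139

0.115, 0.746, 0.139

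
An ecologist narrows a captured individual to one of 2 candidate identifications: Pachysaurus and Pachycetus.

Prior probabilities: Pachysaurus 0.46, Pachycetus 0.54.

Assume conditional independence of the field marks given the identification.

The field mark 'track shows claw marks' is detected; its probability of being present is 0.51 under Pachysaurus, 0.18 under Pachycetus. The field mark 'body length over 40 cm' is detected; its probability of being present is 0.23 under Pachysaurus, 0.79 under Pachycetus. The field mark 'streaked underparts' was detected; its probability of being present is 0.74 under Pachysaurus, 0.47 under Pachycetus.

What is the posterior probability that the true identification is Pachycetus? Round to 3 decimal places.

0.475

For each hypothesis, the unnormalized posterior weight is prior × product of the field mark likelihoods:
  Pachysaurus: 0.46 × 0.51 × 0.23 × 0.74 = 0.039929
  Pachycetus: 0.54 × 0.18 × 0.79 × 0.47 = 0.03609
Marginal likelihood of the evidence = 0.076019.
P(Pachycetus | evidence) = 0.03609 / 0.076019 ≈ 0.475.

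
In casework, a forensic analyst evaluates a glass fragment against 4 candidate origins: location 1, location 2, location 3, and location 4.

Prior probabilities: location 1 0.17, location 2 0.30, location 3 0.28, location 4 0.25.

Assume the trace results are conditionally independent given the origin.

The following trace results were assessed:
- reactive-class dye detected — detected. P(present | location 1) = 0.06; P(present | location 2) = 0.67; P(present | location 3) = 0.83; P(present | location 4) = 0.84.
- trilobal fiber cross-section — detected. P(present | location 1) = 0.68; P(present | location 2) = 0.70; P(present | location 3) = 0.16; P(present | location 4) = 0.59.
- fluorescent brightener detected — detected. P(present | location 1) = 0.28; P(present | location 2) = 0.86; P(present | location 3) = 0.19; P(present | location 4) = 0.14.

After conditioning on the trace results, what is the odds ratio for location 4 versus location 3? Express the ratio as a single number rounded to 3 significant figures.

2.46

The normalizing constant cancels in an odds ratio, so compute prior × likelihood for the two hypotheses only:
  location 4: 0.25 × 0.84 × 0.59 × 0.14 = 0.017346
  location 3: 0.28 × 0.83 × 0.16 × 0.19 = 0.007065
Posterior odds = 0.017346 / 0.007065 ≈ 2.46.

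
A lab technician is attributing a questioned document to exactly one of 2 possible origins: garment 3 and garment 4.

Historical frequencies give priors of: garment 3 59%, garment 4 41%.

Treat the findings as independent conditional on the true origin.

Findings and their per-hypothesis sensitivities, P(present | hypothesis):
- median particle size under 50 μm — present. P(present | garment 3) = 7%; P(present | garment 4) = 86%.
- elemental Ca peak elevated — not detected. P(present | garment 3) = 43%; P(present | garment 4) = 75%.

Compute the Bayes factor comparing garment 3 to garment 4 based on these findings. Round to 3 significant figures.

The Bayes factor is the ratio of the joint likelihoods of the evidence pattern under the two hypotheses (using 1 − P(present | H) for each absent finding).
  garment 3: 0.07 × (1 − 0.43) = 0.0399
  garment 4: 0.86 × (1 − 0.75) = 0.215
Bayes factor = 0.0399 / 0.215 ≈ 0.186

0.186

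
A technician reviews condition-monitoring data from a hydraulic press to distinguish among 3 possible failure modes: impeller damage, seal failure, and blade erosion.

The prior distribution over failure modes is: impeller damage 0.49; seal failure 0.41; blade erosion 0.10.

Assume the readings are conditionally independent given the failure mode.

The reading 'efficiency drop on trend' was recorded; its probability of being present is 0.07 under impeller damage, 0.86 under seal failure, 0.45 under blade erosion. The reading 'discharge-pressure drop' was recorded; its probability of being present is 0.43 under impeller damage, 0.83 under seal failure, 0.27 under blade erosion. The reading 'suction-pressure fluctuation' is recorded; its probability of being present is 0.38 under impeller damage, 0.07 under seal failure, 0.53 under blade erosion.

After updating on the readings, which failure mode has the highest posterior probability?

For each hypothesis, the unnormalized posterior weight is prior × product of the reading likelihoods:
  impeller damage: 0.49 × 0.07 × 0.43 × 0.38 = 0.0056046
  seal failure: 0.41 × 0.86 × 0.83 × 0.07 = 0.020486
  blade erosion: 0.10 × 0.45 × 0.27 × 0.53 = 0.0064395
Marginal likelihood of the evidence = 0.03253.
P(impeller damage | evidence) ≈ 0.0056046 / 0.03253 ≈ 0.172
P(seal failure | evidence) ≈ 0.020486 / 0.03253 ≈ 0.630
P(blade erosion | evidence) ≈ 0.0064395 / 0.03253 ≈ 0.198
The largest is 0.630, so seal failure is most probable.

seal failure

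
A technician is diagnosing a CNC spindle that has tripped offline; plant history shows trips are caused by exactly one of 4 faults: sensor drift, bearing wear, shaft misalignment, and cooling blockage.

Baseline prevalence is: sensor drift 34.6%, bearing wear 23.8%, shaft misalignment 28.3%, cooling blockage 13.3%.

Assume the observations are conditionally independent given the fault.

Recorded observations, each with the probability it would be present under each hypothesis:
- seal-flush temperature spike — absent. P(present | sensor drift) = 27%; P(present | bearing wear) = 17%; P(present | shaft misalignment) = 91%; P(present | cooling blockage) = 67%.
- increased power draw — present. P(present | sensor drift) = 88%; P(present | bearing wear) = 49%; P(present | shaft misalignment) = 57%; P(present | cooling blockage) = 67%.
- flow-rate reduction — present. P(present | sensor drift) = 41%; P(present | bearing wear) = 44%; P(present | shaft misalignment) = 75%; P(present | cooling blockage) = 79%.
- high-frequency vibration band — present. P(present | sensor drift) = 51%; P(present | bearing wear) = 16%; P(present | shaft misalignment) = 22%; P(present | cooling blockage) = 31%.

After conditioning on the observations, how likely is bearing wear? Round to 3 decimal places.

0.108

By Bayes' rule with conditional independence, the unnormalized weight for each hypothesis is prior × ∏ likelihoods (using 1 − P(present | H) for each absent observation):
  sensor drift: 0.346 × (1 − 0.27) × 0.88 × 0.41 × 0.51 = 0.046477
  bearing wear: 0.238 × (1 − 0.17) × 0.49 × 0.44 × 0.16 = 0.0068143
  shaft misalignment: 0.283 × (1 − 0.91) × 0.57 × 0.75 × 0.22 = 0.0023955
  cooling blockage: 0.133 × (1 − 0.67) × 0.67 × 0.79 × 0.31 = 0.0072016
The unnormalized weights sum to 0.062888.
P(bearing wear | evidence) = 0.0068143 / 0.062888 ≈ 0.108.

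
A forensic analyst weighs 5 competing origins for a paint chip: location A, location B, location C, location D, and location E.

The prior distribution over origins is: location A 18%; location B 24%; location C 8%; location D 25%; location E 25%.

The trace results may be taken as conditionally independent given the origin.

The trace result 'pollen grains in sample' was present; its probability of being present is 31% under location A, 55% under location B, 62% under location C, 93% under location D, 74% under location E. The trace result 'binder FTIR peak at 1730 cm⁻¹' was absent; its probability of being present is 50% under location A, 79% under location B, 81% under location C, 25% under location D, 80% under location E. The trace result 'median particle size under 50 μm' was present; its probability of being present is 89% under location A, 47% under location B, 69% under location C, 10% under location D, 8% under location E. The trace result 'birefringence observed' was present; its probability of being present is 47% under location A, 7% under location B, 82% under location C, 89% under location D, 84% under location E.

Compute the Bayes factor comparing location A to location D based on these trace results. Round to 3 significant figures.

Joint likelihood of the trace result pattern under each hypothesis (using 1 − P(present | H) for each absent trace result):
  location A: 0.31 × (1 − 0.50) × 0.89 × 0.47 = 0.064836
  location D: 0.93 × (1 − 0.25) × 0.10 × 0.89 = 0.062078
Bayes factor = 0.064836 / 0.062078 ≈ 1.04

1.04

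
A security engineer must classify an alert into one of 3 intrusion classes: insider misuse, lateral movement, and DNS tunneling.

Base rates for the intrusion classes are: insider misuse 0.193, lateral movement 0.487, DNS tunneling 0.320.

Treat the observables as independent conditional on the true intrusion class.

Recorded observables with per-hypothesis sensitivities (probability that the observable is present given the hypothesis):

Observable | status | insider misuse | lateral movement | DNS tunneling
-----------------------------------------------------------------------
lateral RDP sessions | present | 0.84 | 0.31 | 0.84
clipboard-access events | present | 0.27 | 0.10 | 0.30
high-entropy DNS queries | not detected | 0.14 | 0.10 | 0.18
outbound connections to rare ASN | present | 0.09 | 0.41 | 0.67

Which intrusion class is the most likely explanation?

DNS tunneling

For each hypothesis, the unnormalized posterior weight is prior × product of the observable likelihoods (using 1 − P(present | H) for each absent observable):
  insider misuse: 0.193 × 0.84 × 0.27 × (1 − 0.14) × 0.09 = 0.003388
  lateral movement: 0.487 × 0.31 × 0.10 × (1 − 0.10) × 0.41 = 0.0055708
  DNS tunneling: 0.320 × 0.84 × 0.30 × (1 − 0.18) × 0.67 = 0.044304
Marginal likelihood of the evidence = 0.053262.
P(insider misuse | evidence) ≈ 0.003388 / 0.053262 ≈ 0.064
P(lateral movement | evidence) ≈ 0.0055708 / 0.053262 ≈ 0.105
P(DNS tunneling | evidence) ≈ 0.044304 / 0.053262 ≈ 0.832
The largest is 0.832, so DNS tunneling is most probable.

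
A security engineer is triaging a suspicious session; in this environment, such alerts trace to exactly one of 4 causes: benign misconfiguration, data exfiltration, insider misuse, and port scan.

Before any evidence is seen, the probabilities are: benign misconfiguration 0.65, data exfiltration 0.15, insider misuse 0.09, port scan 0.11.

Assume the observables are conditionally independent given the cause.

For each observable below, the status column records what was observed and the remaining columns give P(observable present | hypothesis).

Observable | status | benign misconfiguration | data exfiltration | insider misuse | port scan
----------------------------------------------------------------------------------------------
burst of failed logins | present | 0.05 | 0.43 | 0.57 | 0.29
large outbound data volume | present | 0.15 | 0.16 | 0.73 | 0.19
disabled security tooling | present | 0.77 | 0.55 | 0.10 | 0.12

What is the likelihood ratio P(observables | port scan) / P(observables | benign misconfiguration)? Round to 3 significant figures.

The Bayes factor is the ratio of the joint likelihoods of the observable pattern under the two hypotheses.
  port scan: 0.29 × 0.19 × 0.12 = 0.006612
  benign misconfiguration: 0.05 × 0.15 × 0.77 = 0.005775
Bayes factor = 0.006612 / 0.005775 ≈ 1.14

1.14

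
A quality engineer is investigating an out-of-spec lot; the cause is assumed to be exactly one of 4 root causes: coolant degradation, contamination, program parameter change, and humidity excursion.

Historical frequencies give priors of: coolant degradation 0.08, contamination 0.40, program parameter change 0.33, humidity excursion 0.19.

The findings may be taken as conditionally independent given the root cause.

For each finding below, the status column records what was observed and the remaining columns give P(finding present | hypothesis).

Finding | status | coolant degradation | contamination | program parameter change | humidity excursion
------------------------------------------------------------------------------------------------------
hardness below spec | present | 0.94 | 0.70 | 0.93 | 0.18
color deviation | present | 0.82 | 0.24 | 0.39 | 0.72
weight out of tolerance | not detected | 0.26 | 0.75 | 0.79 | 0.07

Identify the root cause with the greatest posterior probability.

Multiply each prior by the joint likelihood of the evidence pattern (using 1 − P(present | H) for each absent finding):
  coolant degradation: 0.08 × 0.94 × 0.82 × (1 − 0.26) = 0.045631
  contamination: 0.40 × 0.70 × 0.24 × (1 − 0.75) = 0.0168
  program parameter change: 0.33 × 0.93 × 0.39 × (1 − 0.79) = 0.025135
  humidity excursion: 0.19 × 0.18 × 0.72 × (1 − 0.07) = 0.0229
The unnormalized weights sum to 0.11047.
P(coolant degradation | evidence) ≈ 0.045631 / 0.11047 ≈ 0.413
P(contamination | evidence) ≈ 0.0168 / 0.11047 ≈ 0.152
P(program parameter change | evidence) ≈ 0.025135 / 0.11047 ≈ 0.228
P(humidity excursion | evidence) ≈ 0.0229 / 0.11047 ≈ 0.207
The largest is 0.413, so coolant degradation is most probable.

coolant degradation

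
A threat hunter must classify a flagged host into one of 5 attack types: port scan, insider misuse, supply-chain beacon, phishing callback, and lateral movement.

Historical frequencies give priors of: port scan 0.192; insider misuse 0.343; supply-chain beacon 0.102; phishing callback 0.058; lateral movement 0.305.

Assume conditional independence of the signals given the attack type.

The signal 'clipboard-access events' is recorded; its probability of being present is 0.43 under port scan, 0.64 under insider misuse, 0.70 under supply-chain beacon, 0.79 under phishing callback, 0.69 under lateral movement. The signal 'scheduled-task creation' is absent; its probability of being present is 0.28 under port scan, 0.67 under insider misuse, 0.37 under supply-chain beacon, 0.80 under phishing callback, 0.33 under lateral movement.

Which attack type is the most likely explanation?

By Bayes' rule with conditional independence, the unnormalized weight for each hypothesis is prior × ∏ likelihoods (using 1 − P(present | H) for each absent signal):
  port scan: 0.192 × 0.43 × (1 − 0.28) = 0.059443
  insider misuse: 0.343 × 0.64 × (1 − 0.67) = 0.072442
  supply-chain beacon: 0.102 × 0.70 × (1 − 0.37) = 0.044982
  phishing callback: 0.058 × 0.79 × (1 − 0.80) = 0.009164
  lateral movement: 0.305 × 0.69 × (1 − 0.33) = 0.141
Marginal likelihood of the evidence = 0.32703.
P(port scan | evidence) ≈ 0.059443 / 0.32703 ≈ 0.182
P(insider misuse | evidence) ≈ 0.072442 / 0.32703 ≈ 0.222
P(supply-chain beacon | evidence) ≈ 0.044982 / 0.32703 ≈ 0.138
P(phishing callback | evidence) ≈ 0.009164 / 0.32703 ≈ 0.028
P(lateral movement | evidence) ≈ 0.141 / 0.32703 ≈ 0.431
The largest is 0.431, so lateral movement is most probable.

lateral movement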